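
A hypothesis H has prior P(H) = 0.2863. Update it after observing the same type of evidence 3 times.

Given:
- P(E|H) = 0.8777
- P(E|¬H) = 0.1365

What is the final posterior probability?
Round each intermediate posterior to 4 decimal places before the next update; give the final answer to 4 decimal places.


Sequential Bayesian updating:

Initial prior: P(H) = 0.2863

Update 1:
  P(E) = 0.8777 × 0.2863 + 0.1365 × 0.7137 = 0.25128551 + 0.09742005 = 0.34870556
  P(H|E) = 0.25128551 / 0.34870556 = 0.7206

Update 2:
  P(E) = 0.8777 × 0.7206 + 0.1365 × 0.2794 = 0.63247062 + 0.03813810 = 0.67060872
  P(H|E) = 0.63247062 / 0.67060872 = 0.9431

Update 3:
  P(E) = 0.8777 × 0.9431 + 0.1365 × 0.0569 = 0.82775887 + 0.00776685 = 0.83552572
  P(H|E) = 0.82775887 / 0.83552572 = 0.9907

Final posterior: 0.9907


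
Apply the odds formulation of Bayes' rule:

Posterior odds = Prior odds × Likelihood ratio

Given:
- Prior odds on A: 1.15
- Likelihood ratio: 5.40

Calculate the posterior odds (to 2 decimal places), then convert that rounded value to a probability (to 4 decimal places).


Step 1: Calculate posterior odds
Posterior odds = Prior odds × LR
               = 1.15 × 5.40
               = 6.21

Step 2: Convert to probability
P(A|E) = Posterior odds / (1 + Posterior odds)
       = 6.21 / (1 + 6.21)
       = 6.21 / 7.21
       = 0.8613

The evidence increased P(A) from 0.5349 to 0.8613.


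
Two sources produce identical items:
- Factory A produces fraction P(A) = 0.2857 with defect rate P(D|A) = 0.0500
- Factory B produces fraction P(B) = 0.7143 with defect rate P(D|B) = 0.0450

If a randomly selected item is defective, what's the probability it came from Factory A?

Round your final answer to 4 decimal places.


Let A = from Factory A, D = defective

Given:
- P(A) = 0.2857, P(B) = 0.7143
- P(D|A) = 0.0500, P(D|B) = 0.0450

Step 1: Find P(D)
P(D) = P(D|A)P(A) + P(D|B)P(B)
     = 0.0500 × 0.2857 + 0.0450 × 0.7143
     = 0.01428500 + 0.03214350
     = 0.04642850

Step 2: Apply Bayes' theorem
P(A|D) = P(D|A)P(A) / P(D)
       = 0.01428500 / 0.04642850
       = 0.3077


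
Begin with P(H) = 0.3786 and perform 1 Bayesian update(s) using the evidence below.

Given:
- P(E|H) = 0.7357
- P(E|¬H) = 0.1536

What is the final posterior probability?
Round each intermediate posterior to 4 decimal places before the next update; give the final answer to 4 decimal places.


Sequential Bayesian updating:

Initial prior: P(H) = 0.3786

Update 1:
  P(E) = 0.7357 × 0.3786 + 0.1536 × 0.6214 = 0.27853602 + 0.09544704 = 0.37398306
  P(H|E) = 0.27853602 / 0.37398306 = 0.7448

Final posterior: 0.7448


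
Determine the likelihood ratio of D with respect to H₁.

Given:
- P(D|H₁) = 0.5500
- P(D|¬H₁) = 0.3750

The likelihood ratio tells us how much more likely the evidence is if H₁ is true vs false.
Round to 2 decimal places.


Likelihood Ratio (LR) = P(D|H₁) / P(D|¬H₁)

LR = 0.5500 / 0.3750
   = 1.47

The evidence is 1.47 times more likely if H₁ is true than if H₁ is false.
Since LR > 1, the evidence supports H₁ over ¬H₁.


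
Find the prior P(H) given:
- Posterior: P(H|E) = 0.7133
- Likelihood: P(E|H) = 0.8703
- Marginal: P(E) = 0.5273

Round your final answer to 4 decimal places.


From Bayes' theorem: P(H|E) = P(E|H) × P(H) / P(E)

Rearranging for P(H):
P(H) = P(H|E) × P(E) / P(E|H)
     = 0.7133 × 0.5273 / 0.8703
     = 0.37612309 / 0.8703
     = 0.4322


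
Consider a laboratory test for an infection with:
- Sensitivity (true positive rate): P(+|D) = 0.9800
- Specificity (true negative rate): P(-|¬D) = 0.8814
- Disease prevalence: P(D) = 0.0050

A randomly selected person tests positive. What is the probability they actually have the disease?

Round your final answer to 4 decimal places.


Let D = has disease, + = positive test

Given:
- P(D) = 0.0050 (prevalence)
- P(+|D) = 0.9800 (sensitivity)
- P(-|¬D) = 0.8814 (specificity)
- P(+|¬D) = 0.1186 (false positive rate = 1 - specificity)

Step 1: Find P(+)
P(+) = P(+|D)P(D) + P(+|¬D)P(¬D)
     = 0.9800 × 0.0050 + 0.1186 × 0.9950
     = 0.00490000 + 0.11800700
     = 0.12290700

Step 2: Apply Bayes' theorem for P(D|+)
P(D|+) = P(+|D)P(D) / P(+)
       = 0.00490000 / 0.12290700
       = 0.0399


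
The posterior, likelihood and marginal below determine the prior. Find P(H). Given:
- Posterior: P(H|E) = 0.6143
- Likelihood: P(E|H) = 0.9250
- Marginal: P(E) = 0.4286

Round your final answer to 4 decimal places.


From Bayes' theorem: P(H|E) = P(E|H) × P(H) / P(E)

Rearranging for P(H):
P(H) = P(H|E) × P(E) / P(E|H)
     = 0.6143 × 0.4286 / 0.9250
     = 0.26328898 / 0.9250
     = 0.2846


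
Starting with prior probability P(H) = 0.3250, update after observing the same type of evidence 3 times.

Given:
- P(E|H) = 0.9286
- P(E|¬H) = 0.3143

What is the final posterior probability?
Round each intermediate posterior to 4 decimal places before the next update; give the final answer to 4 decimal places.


Sequential Bayesian updating:

Initial prior: P(H) = 0.3250

Update 1:
  P(E) = 0.9286 × 0.3250 + 0.3143 × 0.6750 = 0.30179500 + 0.21215250 = 0.51394750
  P(H|E) = 0.30179500 / 0.51394750 = 0.5872

Update 2:
  P(E) = 0.9286 × 0.5872 + 0.3143 × 0.4128 = 0.54527392 + 0.12974304 = 0.67501696
  P(H|E) = 0.54527392 / 0.67501696 = 0.8078

Update 3:
  P(E) = 0.9286 × 0.8078 + 0.3143 × 0.1922 = 0.75012308 + 0.06040846 = 0.81053154
  P(H|E) = 0.75012308 / 0.81053154 = 0.9255

Final posterior: 0.9255


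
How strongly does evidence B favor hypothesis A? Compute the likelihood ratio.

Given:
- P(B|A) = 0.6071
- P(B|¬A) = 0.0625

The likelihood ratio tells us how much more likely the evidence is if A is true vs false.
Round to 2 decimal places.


Likelihood Ratio (LR) = P(B|A) / P(B|¬A)

LR = 0.6071 / 0.0625
   = 9.71

The evidence is 9.71 times more likely if A is true than if A is false.
Since LR > 1, the evidence supports A over ¬A.


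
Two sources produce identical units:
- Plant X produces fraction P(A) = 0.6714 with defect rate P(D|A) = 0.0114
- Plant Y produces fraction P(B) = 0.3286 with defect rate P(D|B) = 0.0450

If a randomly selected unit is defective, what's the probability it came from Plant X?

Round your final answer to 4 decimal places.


Let A = from Plant X, D = defective

Given:
- P(A) = 0.6714, P(B) = 0.3286
- P(D|A) = 0.0114, P(D|B) = 0.0450

Step 1: Find P(D)
P(D) = P(D|A)P(A) + P(D|B)P(B)
     = 0.0114 × 0.6714 + 0.0450 × 0.3286
     = 0.00765396 + 0.01478700
     = 0.02244096

Step 2: Apply Bayes' theorem
P(A|D) = P(D|A)P(A) / P(D)
       = 0.00765396 / 0.02244096
       = 0.3411


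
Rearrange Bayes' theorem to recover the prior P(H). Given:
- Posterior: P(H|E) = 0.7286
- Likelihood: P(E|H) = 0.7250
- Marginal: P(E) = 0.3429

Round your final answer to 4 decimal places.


From Bayes' theorem: P(H|E) = P(E|H) × P(H) / P(E)

Rearranging for P(H):
P(H) = P(H|E) × P(E) / P(E|H)
     = 0.7286 × 0.3429 / 0.7250
     = 0.24983694 / 0.7250
     = 0.3446


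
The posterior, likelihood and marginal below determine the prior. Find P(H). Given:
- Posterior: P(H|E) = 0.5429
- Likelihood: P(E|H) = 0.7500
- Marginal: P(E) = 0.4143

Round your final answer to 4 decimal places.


From Bayes' theorem: P(H|E) = P(E|H) × P(H) / P(E)

Rearranging for P(H):
P(H) = P(H|E) × P(E) / P(E|H)
     = 0.5429 × 0.4143 / 0.7500
     = 0.22492347 / 0.7500
     = 0.2999


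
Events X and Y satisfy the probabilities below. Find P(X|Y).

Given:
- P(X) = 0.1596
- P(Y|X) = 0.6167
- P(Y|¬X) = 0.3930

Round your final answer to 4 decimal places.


Bayes' theorem: P(X|Y) = P(Y|X) × P(X) / P(Y)

Step 1: Calculate P(Y) using law of total probability
P(Y) = P(Y|X)P(X) + P(Y|¬X)P(¬X)
     = 0.6167 × 0.1596 + 0.3930 × 0.8404
     = 0.09842532 + 0.33027720
     = 0.42870252

Step 2: Apply Bayes' theorem
P(X|Y) = P(Y|X) × P(X) / P(Y)
       = 0.09842532 / 0.42870252
       = 0.2296


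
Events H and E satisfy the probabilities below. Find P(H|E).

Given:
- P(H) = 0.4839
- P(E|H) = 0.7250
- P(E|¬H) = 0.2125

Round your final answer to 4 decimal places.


Bayes' theorem: P(H|E) = P(E|H) × P(H) / P(E)

Step 1: Calculate P(E) using law of total probability
P(E) = P(E|H)P(H) + P(E|¬H)P(¬H)
     = 0.7250 × 0.4839 + 0.2125 × 0.5161
     = 0.35082750 + 0.10967125
     = 0.46049875

Step 2: Apply Bayes' theorem
P(H|E) = P(E|H) × P(H) / P(E)
       = 0.35082750 / 0.46049875
       = 0.7618


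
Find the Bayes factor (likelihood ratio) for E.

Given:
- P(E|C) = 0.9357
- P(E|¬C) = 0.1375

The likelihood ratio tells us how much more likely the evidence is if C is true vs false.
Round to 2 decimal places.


Likelihood Ratio (LR) = P(E|C) / P(E|¬C)

LR = 0.9357 / 0.1375
   = 6.81

The evidence is 6.81 times more likely if C is true than if C is false.
LR > 1, so observing E raises the odds in favor of C.


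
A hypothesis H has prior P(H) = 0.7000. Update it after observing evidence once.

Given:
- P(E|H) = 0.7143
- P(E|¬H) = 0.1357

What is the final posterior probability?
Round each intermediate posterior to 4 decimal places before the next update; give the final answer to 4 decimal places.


Sequential Bayesian updating:

Initial prior: P(H) = 0.7000

Update 1:
  P(E) = 0.7143 × 0.7000 + 0.1357 × 0.3000 = 0.50001000 + 0.04071000 = 0.54072000
  P(H|E) = 0.50001000 / 0.54072000 = 0.9247

Final posterior: 0.9247


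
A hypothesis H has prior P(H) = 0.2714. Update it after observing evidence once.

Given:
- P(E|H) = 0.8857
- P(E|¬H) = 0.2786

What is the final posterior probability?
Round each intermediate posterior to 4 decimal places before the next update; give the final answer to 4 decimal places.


Sequential Bayesian updating:

Initial prior: P(H) = 0.2714

Update 1:
  P(E) = 0.8857 × 0.2714 + 0.2786 × 0.7286 = 0.24037898 + 0.20298796 = 0.44336694
  P(H|E) = 0.24037898 / 0.44336694 = 0.5422

Final posterior: 0.5422


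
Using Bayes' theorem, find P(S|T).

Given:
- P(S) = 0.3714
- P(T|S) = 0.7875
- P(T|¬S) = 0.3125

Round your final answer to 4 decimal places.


Bayes' theorem: P(S|T) = P(T|S) × P(S) / P(T)

Step 1: Calculate P(T) using law of total probability
P(T) = P(T|S)P(S) + P(T|¬S)P(¬S)
     = 0.7875 × 0.3714 + 0.3125 × 0.6286
     = 0.29247750 + 0.19643750
     = 0.48891500

Step 2: Apply Bayes' theorem
P(S|T) = P(T|S) × P(S) / P(T)
       = 0.29247750 / 0.48891500
       = 0.5982


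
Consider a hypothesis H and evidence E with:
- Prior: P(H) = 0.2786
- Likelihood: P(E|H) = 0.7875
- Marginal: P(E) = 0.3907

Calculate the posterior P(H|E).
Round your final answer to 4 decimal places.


Using Bayes' theorem:

P(H|E) = P(E|H) × P(H) / P(E)
       = 0.7875 × 0.2786 / 0.3907
       = 0.21939750 / 0.3907
       = 0.5615

The evidence strengthens our belief in H.
Prior: 0.2786 → Posterior: 0.5615


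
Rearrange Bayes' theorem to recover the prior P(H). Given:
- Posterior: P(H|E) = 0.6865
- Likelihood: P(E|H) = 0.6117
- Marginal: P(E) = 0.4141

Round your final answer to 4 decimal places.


From Bayes' theorem: P(H|E) = P(E|H) × P(H) / P(E)

Rearranging for P(H):
P(H) = P(H|E) × P(E) / P(E|H)
     = 0.6865 × 0.4141 / 0.6117
     = 0.28427965 / 0.6117
     = 0.4647


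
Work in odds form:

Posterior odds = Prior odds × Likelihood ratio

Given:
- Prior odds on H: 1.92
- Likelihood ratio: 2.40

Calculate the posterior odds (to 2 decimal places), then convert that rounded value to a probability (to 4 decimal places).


Step 1: Calculate posterior odds
Posterior odds = Prior odds × LR
               = 1.92 × 2.40
               = 4.61

Step 2: Convert to probability
P(H|E) = Posterior odds / (1 + Posterior odds)
       = 4.61 / (1 + 4.61)
       = 4.61 / 5.61
       = 0.8217

The evidence increased P(H) from 0.6575 to 0.8217.


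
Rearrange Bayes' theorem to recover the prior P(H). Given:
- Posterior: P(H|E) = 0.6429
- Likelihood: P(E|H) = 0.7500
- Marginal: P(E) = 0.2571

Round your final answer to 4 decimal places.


From Bayes' theorem: P(H|E) = P(E|H) × P(H) / P(E)

Rearranging for P(H):
P(H) = P(H|E) × P(E) / P(E|H)
     = 0.6429 × 0.2571 / 0.7500
     = 0.16528959 / 0.7500
     = 0.2204


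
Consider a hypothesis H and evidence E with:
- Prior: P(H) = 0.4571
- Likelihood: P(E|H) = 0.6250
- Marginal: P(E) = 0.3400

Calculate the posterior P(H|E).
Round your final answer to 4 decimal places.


Using Bayes' theorem:

P(H|E) = P(E|H) × P(H) / P(E)
       = 0.6250 × 0.4571 / 0.3400
       = 0.28568750 / 0.3400
       = 0.8403

The evidence strengthens our belief in H.
Prior: 0.4571 → Posterior: 0.8403


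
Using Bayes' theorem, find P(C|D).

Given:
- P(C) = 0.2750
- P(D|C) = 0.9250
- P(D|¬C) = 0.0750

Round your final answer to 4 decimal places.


Bayes' theorem: P(C|D) = P(D|C) × P(C) / P(D)

Step 1: Calculate P(D) using law of total probability
P(D) = P(D|C)P(C) + P(D|¬C)P(¬C)
     = 0.9250 × 0.2750 + 0.0750 × 0.7250
     = 0.25437500 + 0.05437500
     = 0.30875000

Step 2: Apply Bayes' theorem
P(C|D) = P(D|C) × P(C) / P(D)
       = 0.25437500 / 0.30875000
       = 0.8239


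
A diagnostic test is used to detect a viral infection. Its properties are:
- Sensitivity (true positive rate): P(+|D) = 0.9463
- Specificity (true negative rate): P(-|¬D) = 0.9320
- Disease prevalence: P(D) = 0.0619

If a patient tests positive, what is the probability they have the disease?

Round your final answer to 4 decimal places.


Let D = has disease, + = positive test

Given:
- P(D) = 0.0619 (prevalence)
- P(+|D) = 0.9463 (sensitivity)
- P(-|¬D) = 0.9320 (specificity)
- P(+|¬D) = 0.0680 (false positive rate = 1 - specificity)

Step 1: Find P(+)
P(+) = P(+|D)P(D) + P(+|¬D)P(¬D)
     = 0.9463 × 0.0619 + 0.0680 × 0.9381
     = 0.05857597 + 0.06379080
     = 0.12236677

Step 2: Apply Bayes' theorem for P(D|+)
P(D|+) = P(+|D)P(D) / P(+)
       = 0.05857597 / 0.12236677
       = 0.4787


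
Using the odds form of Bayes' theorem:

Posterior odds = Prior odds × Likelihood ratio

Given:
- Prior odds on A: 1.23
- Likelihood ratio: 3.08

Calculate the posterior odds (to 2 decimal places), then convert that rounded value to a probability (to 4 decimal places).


Step 1: Calculate posterior odds
Posterior odds = Prior odds × LR
               = 1.23 × 3.08
               = 3.79

Step 2: Convert to probability
P(A|E) = Posterior odds / (1 + Posterior odds)
       = 3.79 / (1 + 3.79)
       = 3.79 / 4.79
       = 0.7912

The evidence increased P(A) from 0.5516 to 0.7912.


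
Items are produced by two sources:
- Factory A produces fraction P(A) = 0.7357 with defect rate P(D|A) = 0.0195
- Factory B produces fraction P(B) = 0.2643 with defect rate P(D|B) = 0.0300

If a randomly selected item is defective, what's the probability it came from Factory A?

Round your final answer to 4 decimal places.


Let A = from Factory A, D = defective

Given:
- P(A) = 0.7357, P(B) = 0.2643
- P(D|A) = 0.0195, P(D|B) = 0.0300

Step 1: Find P(D)
P(D) = P(D|A)P(A) + P(D|B)P(B)
     = 0.0195 × 0.7357 + 0.0300 × 0.2643
     = 0.01434615 + 0.00792900
     = 0.02227515

Step 2: Apply Bayes' theorem
P(A|D) = P(D|A)P(A) / P(D)
       = 0.01434615 / 0.02227515
       = 0.6440


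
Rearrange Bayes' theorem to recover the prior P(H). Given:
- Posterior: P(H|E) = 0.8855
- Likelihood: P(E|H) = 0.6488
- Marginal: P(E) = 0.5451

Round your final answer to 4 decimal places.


From Bayes' theorem: P(H|E) = P(E|H) × P(H) / P(E)

Rearranging for P(H):
P(H) = P(H|E) × P(E) / P(E|H)
     = 0.8855 × 0.5451 / 0.6488
     = 0.48268605 / 0.6488
     = 0.7440


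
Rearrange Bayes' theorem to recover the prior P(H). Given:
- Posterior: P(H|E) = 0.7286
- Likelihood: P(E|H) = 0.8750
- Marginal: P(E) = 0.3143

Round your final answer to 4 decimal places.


From Bayes' theorem: P(H|E) = P(E|H) × P(H) / P(E)

Rearranging for P(H):
P(H) = P(H|E) × P(E) / P(E|H)
     = 0.7286 × 0.3143 / 0.8750
     = 0.22899898 / 0.8750
     = 0.2617


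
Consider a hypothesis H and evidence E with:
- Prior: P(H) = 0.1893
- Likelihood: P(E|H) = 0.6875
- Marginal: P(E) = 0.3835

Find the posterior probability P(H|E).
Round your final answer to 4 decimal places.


Using Bayes' theorem:

P(H|E) = P(E|H) × P(H) / P(E)
       = 0.6875 × 0.1893 / 0.3835
       = 0.13014375 / 0.3835
       = 0.3394

The evidence strengthens our belief in H.
Prior: 0.1893 → Posterior: 0.3394


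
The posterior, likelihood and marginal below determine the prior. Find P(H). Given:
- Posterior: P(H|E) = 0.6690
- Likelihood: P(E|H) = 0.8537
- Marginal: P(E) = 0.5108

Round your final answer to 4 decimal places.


From Bayes' theorem: P(H|E) = P(E|H) × P(H) / P(E)

Rearranging for P(H):
P(H) = P(H|E) × P(E) / P(E|H)
     = 0.6690 × 0.5108 / 0.8537
     = 0.34172520 / 0.8537
     = 0.4003


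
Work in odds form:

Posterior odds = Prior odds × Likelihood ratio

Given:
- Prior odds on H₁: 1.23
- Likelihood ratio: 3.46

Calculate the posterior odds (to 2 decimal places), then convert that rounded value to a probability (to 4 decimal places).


Step 1: Calculate posterior odds
Posterior odds = Prior odds × LR
               = 1.23 × 3.46
               = 4.26

Step 2: Convert to probability
P(H₁|E) = Posterior odds / (1 + Posterior odds)
       = 4.26 / (1 + 4.26)
       = 4.26 / 5.26
       = 0.8099

The evidence increased P(H₁) from 0.5516 to 0.8099.


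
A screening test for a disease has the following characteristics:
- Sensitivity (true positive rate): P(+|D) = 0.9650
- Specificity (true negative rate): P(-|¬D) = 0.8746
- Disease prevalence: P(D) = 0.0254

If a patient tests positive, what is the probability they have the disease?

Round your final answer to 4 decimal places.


Let D = has disease, + = positive test

Given:
- P(D) = 0.0254 (prevalence)
- P(+|D) = 0.9650 (sensitivity)
- P(-|¬D) = 0.8746 (specificity)
- P(+|¬D) = 0.1254 (false positive rate = 1 - specificity)

Step 1: Find P(+)
P(+) = P(+|D)P(D) + P(+|¬D)P(¬D)
     = 0.9650 × 0.0254 + 0.1254 × 0.9746
     = 0.02451100 + 0.12221484
     = 0.14672584

Step 2: Apply Bayes' theorem for P(D|+)
P(D|+) = P(+|D)P(D) / P(+)
       = 0.02451100 / 0.14672584
       = 0.1671


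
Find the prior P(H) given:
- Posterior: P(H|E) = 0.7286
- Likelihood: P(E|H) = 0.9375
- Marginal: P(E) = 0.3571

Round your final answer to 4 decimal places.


From Bayes' theorem: P(H|E) = P(E|H) × P(H) / P(E)

Rearranging for P(H):
P(H) = P(H|E) × P(E) / P(E|H)
     = 0.7286 × 0.3571 / 0.9375
     = 0.26018306 / 0.9375
     = 0.2775


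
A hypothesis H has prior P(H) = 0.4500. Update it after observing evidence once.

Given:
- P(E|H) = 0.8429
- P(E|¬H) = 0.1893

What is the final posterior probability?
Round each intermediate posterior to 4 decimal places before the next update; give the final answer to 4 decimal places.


Sequential Bayesian updating:

Initial prior: P(H) = 0.4500

Update 1:
  P(E) = 0.8429 × 0.4500 + 0.1893 × 0.5500 = 0.37930500 + 0.10411500 = 0.48342000
  P(H|E) = 0.37930500 / 0.48342000 = 0.7846

Final posterior: 0.7846


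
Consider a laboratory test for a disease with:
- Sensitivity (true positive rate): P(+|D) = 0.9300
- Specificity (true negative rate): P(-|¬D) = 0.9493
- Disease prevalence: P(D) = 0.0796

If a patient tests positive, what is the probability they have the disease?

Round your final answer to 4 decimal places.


Let D = has disease, + = positive test

Given:
- P(D) = 0.0796 (prevalence)
- P(+|D) = 0.9300 (sensitivity)
- P(-|¬D) = 0.9493 (specificity)
- P(+|¬D) = 0.0507 (false positive rate = 1 - specificity)

Step 1: Find P(+)
P(+) = P(+|D)P(D) + P(+|¬D)P(¬D)
     = 0.9300 × 0.0796 + 0.0507 × 0.9204
     = 0.07402800 + 0.04666428
     = 0.12069228

Step 2: Apply Bayes' theorem for P(D|+)
P(D|+) = P(+|D)P(D) / P(+)
       = 0.07402800 / 0.12069228
       = 0.6134


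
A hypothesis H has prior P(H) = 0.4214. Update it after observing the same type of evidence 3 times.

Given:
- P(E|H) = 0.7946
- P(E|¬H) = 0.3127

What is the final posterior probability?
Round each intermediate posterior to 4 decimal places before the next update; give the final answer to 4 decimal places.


Sequential Bayesian updating:

Initial prior: P(H) = 0.4214

Update 1:
  P(E) = 0.7946 × 0.4214 + 0.3127 × 0.5786 = 0.33484444 + 0.18092822 = 0.51577266
  P(H|E) = 0.33484444 / 0.51577266 = 0.6492

Update 2:
  P(E) = 0.7946 × 0.6492 + 0.3127 × 0.3508 = 0.51585432 + 0.10969516 = 0.62554948
  P(H|E) = 0.51585432 / 0.62554948 = 0.8246

Update 3:
  P(E) = 0.7946 × 0.8246 + 0.3127 × 0.1754 = 0.65522716 + 0.05484758 = 0.71007474
  P(H|E) = 0.65522716 / 0.71007474 = 0.9228

Final posterior: 0.9228


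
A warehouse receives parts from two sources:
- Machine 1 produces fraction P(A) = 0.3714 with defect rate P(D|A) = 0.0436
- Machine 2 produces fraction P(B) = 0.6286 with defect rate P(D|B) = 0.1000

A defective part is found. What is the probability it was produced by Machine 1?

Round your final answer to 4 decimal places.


Let A = from Machine 1, D = defective

Given:
- P(A) = 0.3714, P(B) = 0.6286
- P(D|A) = 0.0436, P(D|B) = 0.1000

Step 1: Find P(D)
P(D) = P(D|A)P(A) + P(D|B)P(B)
     = 0.0436 × 0.3714 + 0.1000 × 0.6286
     = 0.01619304 + 0.06286000
     = 0.07905304

Step 2: Apply Bayes' theorem
P(A|D) = P(D|A)P(A) / P(D)
       = 0.01619304 / 0.07905304
       = 0.2048


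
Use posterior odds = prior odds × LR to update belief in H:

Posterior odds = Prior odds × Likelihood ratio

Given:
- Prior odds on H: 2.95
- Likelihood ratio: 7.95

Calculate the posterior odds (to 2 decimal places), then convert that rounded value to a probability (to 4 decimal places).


Step 1: Calculate posterior odds
Posterior odds = Prior odds × LR
               = 2.95 × 7.95
               = 23.45

Step 2: Convert to probability
P(H|E) = Posterior odds / (1 + Posterior odds)
       = 23.45 / (1 + 23.45)
       = 23.45 / 24.45
       = 0.9591

The evidence increased P(H) from 0.7468 to 0.9591.


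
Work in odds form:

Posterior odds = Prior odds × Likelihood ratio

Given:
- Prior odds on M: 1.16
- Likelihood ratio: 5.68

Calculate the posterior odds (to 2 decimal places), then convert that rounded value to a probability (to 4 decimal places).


Step 1: Calculate posterior odds
Posterior odds = Prior odds × LR
               = 1.16 × 5.68
               = 6.59

Step 2: Convert to probability
P(M|E) = Posterior odds / (1 + Posterior odds)
       = 6.59 / (1 + 6.59)
       = 6.59 / 7.59
       = 0.8682

The evidence increased P(M) from 0.5370 to 0.8682.


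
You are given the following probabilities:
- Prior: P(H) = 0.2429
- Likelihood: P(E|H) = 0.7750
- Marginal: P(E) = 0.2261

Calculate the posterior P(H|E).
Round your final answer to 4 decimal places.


Using Bayes' theorem:

P(H|E) = P(E|H) × P(H) / P(E)
       = 0.7750 × 0.2429 / 0.2261
       = 0.18824750 / 0.2261
       = 0.8326

The evidence strengthens our belief in H.
Prior: 0.2429 → Posterior: 0.8326


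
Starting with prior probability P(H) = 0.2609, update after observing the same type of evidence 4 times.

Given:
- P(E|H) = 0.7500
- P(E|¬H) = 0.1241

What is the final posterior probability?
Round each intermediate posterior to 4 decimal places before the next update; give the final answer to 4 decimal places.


Sequential Bayesian updating:

Initial prior: P(H) = 0.2609

Update 1:
  P(E) = 0.7500 × 0.2609 + 0.1241 × 0.7391 = 0.19567500 + 0.09172231 = 0.28739731
  P(H|E) = 0.19567500 / 0.28739731 = 0.6809

Update 2:
  P(E) = 0.7500 × 0.6809 + 0.1241 × 0.3191 = 0.51067500 + 0.03960031 = 0.55027531
  P(H|E) = 0.51067500 / 0.55027531 = 0.9280

Update 3:
  P(E) = 0.7500 × 0.9280 + 0.1241 × 0.0720 = 0.69600000 + 0.00893520 = 0.70493520
  P(H|E) = 0.69600000 / 0.70493520 = 0.9873

Update 4:
  P(E) = 0.7500 × 0.9873 + 0.1241 × 0.0127 = 0.74047500 + 0.00157607 = 0.74205107
  P(H|E) = 0.74047500 / 0.74205107 = 0.9979

Final posterior: 0.9979


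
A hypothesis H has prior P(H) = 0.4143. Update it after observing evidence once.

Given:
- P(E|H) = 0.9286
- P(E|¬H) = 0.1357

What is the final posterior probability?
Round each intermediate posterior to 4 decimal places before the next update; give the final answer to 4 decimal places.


Sequential Bayesian updating:

Initial prior: P(H) = 0.4143

Update 1:
  P(E) = 0.9286 × 0.4143 + 0.1357 × 0.5857 = 0.38471898 + 0.07947949 = 0.46419847
  P(H|E) = 0.38471898 / 0.46419847 = 0.8288

Final posterior: 0.8288


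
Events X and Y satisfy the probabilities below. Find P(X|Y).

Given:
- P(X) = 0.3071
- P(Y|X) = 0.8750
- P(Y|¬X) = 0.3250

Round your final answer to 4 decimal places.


Bayes' theorem: P(X|Y) = P(Y|X) × P(X) / P(Y)

Step 1: Calculate P(Y) using law of total probability
P(Y) = P(Y|X)P(X) + P(Y|¬X)P(¬X)
     = 0.8750 × 0.3071 + 0.3250 × 0.6929
     = 0.26871250 + 0.22519250
     = 0.49390500

Step 2: Apply Bayes' theorem
P(X|Y) = P(Y|X) × P(X) / P(Y)
       = 0.26871250 / 0.49390500
       = 0.5441


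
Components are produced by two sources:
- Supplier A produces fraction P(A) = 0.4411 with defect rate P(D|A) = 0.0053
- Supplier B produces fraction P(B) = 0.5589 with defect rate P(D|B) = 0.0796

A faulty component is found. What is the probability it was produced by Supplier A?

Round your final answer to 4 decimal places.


Let A = from Supplier A, D = faulty

Given:
- P(A) = 0.4411, P(B) = 0.5589
- P(D|A) = 0.0053, P(D|B) = 0.0796

Step 1: Find P(D)
P(D) = P(D|A)P(A) + P(D|B)P(B)
     = 0.0053 × 0.4411 + 0.0796 × 0.5589
     = 0.00233783 + 0.04448844
     = 0.04682627

Step 2: Apply Bayes' theorem
P(A|D) = P(D|A)P(A) / P(D)
       = 0.00233783 / 0.04682627
       = 0.0499


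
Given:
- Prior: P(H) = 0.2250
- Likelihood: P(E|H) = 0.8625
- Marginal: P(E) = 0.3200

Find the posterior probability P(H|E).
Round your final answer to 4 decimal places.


Using Bayes' theorem:

P(H|E) = P(E|H) × P(H) / P(E)
       = 0.8625 × 0.2250 / 0.3200
       = 0.19406250 / 0.3200
       = 0.6064

The evidence strengthens our belief in H.
Prior: 0.2250 → Posterior: 0.6064


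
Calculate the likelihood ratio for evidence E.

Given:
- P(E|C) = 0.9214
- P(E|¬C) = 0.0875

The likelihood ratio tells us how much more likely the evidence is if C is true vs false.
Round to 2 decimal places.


Likelihood Ratio (LR) = P(E|C) / P(E|¬C)

LR = 0.9214 / 0.0875
   = 10.53

The evidence is 10.53 times more likely if C is true than if C is false.
LR > 1, so observing E raises the odds in favor of C.


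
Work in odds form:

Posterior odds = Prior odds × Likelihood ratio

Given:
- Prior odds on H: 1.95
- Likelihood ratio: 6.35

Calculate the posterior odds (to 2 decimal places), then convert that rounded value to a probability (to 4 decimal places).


Step 1: Calculate posterior odds
Posterior odds = Prior odds × LR
               = 1.95 × 6.35
               = 12.38

Step 2: Convert to probability
P(H|E) = Posterior odds / (1 + Posterior odds)
       = 12.38 / (1 + 12.38)
       = 12.38 / 13.38
       = 0.9253

The evidence increased P(H) from 0.6610 to 0.9253.


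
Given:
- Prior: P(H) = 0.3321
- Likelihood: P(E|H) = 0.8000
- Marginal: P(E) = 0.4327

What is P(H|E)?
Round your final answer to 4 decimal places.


Using Bayes' theorem:

P(H|E) = P(E|H) × P(H) / P(E)
       = 0.8000 × 0.3321 / 0.4327
       = 0.26568000 / 0.4327
       = 0.6140

The evidence strengthens our belief in H.
Prior: 0.3321 → Posterior: 0.6140


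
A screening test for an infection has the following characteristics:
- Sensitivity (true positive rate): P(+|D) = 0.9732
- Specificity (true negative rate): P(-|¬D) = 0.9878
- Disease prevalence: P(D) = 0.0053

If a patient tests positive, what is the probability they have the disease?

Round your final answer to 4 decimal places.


Let D = has disease, + = positive test

Given:
- P(D) = 0.0053 (prevalence)
- P(+|D) = 0.9732 (sensitivity)
- P(-|¬D) = 0.9878 (specificity)
- P(+|¬D) = 0.0122 (false positive rate = 1 - specificity)

Step 1: Find P(+)
P(+) = P(+|D)P(D) + P(+|¬D)P(¬D)
     = 0.9732 × 0.0053 + 0.0122 × 0.9947
     = 0.00515796 + 0.01213534
     = 0.01729330

Step 2: Apply Bayes' theorem for P(D|+)
P(D|+) = P(+|D)P(D) / P(+)
       = 0.00515796 / 0.01729330
       = 0.2983


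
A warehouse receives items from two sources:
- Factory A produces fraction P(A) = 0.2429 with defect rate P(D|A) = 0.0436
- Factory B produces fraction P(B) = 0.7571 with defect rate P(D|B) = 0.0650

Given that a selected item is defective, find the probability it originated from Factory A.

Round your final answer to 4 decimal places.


Let A = from Factory A, D = defective

Given:
- P(A) = 0.2429, P(B) = 0.7571
- P(D|A) = 0.0436, P(D|B) = 0.0650

Step 1: Find P(D)
P(D) = P(D|A)P(A) + P(D|B)P(B)
     = 0.0436 × 0.2429 + 0.0650 × 0.7571
     = 0.01059044 + 0.04921150
     = 0.05980194

Step 2: Apply Bayes' theorem
P(A|D) = P(D|A)P(A) / P(D)
       = 0.01059044 / 0.05980194
       = 0.1771


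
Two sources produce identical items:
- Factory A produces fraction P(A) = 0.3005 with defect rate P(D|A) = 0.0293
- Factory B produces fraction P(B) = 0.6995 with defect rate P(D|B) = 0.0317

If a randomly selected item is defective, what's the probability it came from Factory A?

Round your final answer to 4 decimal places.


Let A = from Factory A, D = defective

Given:
- P(A) = 0.3005, P(B) = 0.6995
- P(D|A) = 0.0293, P(D|B) = 0.0317

Step 1: Find P(D)
P(D) = P(D|A)P(A) + P(D|B)P(B)
     = 0.0293 × 0.3005 + 0.0317 × 0.6995
     = 0.00880465 + 0.02217415
     = 0.03097880

Step 2: Apply Bayes' theorem
P(A|D) = P(D|A)P(A) / P(D)
       = 0.00880465 / 0.03097880
       = 0.2842


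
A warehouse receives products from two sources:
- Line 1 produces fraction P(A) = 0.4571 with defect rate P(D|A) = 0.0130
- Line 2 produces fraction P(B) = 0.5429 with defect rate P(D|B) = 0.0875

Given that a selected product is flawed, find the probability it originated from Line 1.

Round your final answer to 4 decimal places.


Let A = from Line 1, D = flawed

Given:
- P(A) = 0.4571, P(B) = 0.5429
- P(D|A) = 0.0130, P(D|B) = 0.0875

Step 1: Find P(D)
P(D) = P(D|A)P(A) + P(D|B)P(B)
     = 0.0130 × 0.4571 + 0.0875 × 0.5429
     = 0.00594230 + 0.04750375
     = 0.05344605

Step 2: Apply Bayes' theorem
P(A|D) = P(D|A)P(A) / P(D)
       = 0.00594230 / 0.05344605
       = 0.1112


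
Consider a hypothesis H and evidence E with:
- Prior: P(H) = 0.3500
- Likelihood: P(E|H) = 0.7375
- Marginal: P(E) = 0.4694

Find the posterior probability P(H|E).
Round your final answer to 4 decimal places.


Using Bayes' theorem:

P(H|E) = P(E|H) × P(H) / P(E)
       = 0.7375 × 0.3500 / 0.4694
       = 0.25812500 / 0.4694
       = 0.5499

The evidence strengthens our belief in H.
Prior: 0.3500 → Posterior: 0.5499


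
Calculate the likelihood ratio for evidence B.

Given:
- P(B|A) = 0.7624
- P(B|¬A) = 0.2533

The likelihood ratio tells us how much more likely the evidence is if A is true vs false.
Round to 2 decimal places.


Likelihood Ratio (LR) = P(B|A) / P(B|¬A)

LR = 0.7624 / 0.2533
   = 3.01

The evidence is 3.01 times more likely if A is true than if A is false.
LR > 1, so observing B raises the odds in favor of A.


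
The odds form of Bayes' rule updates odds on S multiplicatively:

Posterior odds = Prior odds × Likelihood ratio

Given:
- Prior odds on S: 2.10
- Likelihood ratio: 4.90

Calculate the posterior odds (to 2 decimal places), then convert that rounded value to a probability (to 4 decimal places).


Step 1: Calculate posterior odds
Posterior odds = Prior odds × LR
               = 2.10 × 4.90
               = 10.29

Step 2: Convert to probability
P(S|E) = Posterior odds / (1 + Posterior odds)
       = 10.29 / (1 + 10.29)
       = 10.29 / 11.29
       = 0.9114

The evidence increased P(S) from 0.6774 to 0.9114.


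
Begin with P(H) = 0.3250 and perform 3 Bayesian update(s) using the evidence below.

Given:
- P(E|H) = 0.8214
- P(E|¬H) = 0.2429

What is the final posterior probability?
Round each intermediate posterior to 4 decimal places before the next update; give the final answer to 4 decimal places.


Sequential Bayesian updating:

Initial prior: P(H) = 0.3250

Update 1:
  P(E) = 0.8214 × 0.3250 + 0.2429 × 0.6750 = 0.26695500 + 0.16395750 = 0.43091250
  P(H|E) = 0.26695500 / 0.43091250 = 0.6195

Update 2:
  P(E) = 0.8214 × 0.6195 + 0.2429 × 0.3805 = 0.50885730 + 0.09242345 = 0.60128075
  P(H|E) = 0.50885730 / 0.60128075 = 0.8463

Update 3:
  P(E) = 0.8214 × 0.8463 + 0.2429 × 0.1537 = 0.69515082 + 0.03733373 = 0.73248455
  P(H|E) = 0.69515082 / 0.73248455 = 0.9490

Final posterior: 0.9490


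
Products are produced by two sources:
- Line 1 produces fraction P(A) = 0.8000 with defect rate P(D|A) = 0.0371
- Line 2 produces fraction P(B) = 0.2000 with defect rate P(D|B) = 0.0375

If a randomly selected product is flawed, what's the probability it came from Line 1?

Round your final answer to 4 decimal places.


Let A = from Line 1, D = flawed

Given:
- P(A) = 0.8000, P(B) = 0.2000
- P(D|A) = 0.0371, P(D|B) = 0.0375

Step 1: Find P(D)
P(D) = P(D|A)P(A) + P(D|B)P(B)
     = 0.0371 × 0.8000 + 0.0375 × 0.2000
     = 0.02968000 + 0.00750000
     = 0.03718000

Step 2: Apply Bayes' theorem
P(A|D) = P(D|A)P(A) / P(D)
       = 0.02968000 / 0.03718000
       = 0.7983


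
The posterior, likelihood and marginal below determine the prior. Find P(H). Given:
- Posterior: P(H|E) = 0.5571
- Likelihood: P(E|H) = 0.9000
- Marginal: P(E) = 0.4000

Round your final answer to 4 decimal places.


From Bayes' theorem: P(H|E) = P(E|H) × P(H) / P(E)

Rearranging for P(H):
P(H) = P(H|E) × P(E) / P(E|H)
     = 0.5571 × 0.4000 / 0.9000
     = 0.22284000 / 0.9000
     = 0.2476


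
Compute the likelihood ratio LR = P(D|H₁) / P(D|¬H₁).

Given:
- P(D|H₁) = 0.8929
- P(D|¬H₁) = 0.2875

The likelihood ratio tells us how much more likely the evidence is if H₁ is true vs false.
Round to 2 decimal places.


Likelihood Ratio (LR) = P(D|H₁) / P(D|¬H₁)

LR = 0.8929 / 0.2875
   = 3.11

The evidence is 3.11 times more likely if H₁ is true than if H₁ is false.
LR > 1, so observing D raises the odds in favor of H₁.


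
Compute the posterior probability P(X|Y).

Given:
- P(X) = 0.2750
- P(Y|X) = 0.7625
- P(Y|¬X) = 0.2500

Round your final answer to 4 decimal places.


Bayes' theorem: P(X|Y) = P(Y|X) × P(X) / P(Y)

Step 1: Calculate P(Y) using law of total probability
P(Y) = P(Y|X)P(X) + P(Y|¬X)P(¬X)
     = 0.7625 × 0.2750 + 0.2500 × 0.7250
     = 0.20968750 + 0.18125000
     = 0.39093750

Step 2: Apply Bayes' theorem
P(X|Y) = P(Y|X) × P(X) / P(Y)
       = 0.20968750 / 0.39093750
       = 0.5364


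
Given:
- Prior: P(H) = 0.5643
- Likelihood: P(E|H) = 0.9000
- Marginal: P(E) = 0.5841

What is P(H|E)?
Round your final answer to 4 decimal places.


Using Bayes' theorem:

P(H|E) = P(E|H) × P(H) / P(E)
       = 0.9000 × 0.5643 / 0.5841
       = 0.50787000 / 0.5841
       = 0.8695

The evidence strengthens our belief in H.
Prior: 0.5643 → Posterior: 0.8695


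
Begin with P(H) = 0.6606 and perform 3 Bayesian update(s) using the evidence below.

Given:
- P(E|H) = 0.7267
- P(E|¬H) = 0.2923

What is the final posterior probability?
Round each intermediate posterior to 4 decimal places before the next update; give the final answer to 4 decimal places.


Sequential Bayesian updating:

Initial prior: P(H) = 0.6606

Update 1:
  P(E) = 0.7267 × 0.6606 + 0.2923 × 0.3394 = 0.48005802 + 0.09920662 = 0.57926464
  P(H|E) = 0.48005802 / 0.57926464 = 0.8287

Update 2:
  P(E) = 0.7267 × 0.8287 + 0.2923 × 0.1713 = 0.60221629 + 0.05007099 = 0.65228728
  P(H|E) = 0.60221629 / 0.65228728 = 0.9232

Update 3:
  P(E) = 0.7267 × 0.9232 + 0.2923 × 0.0768 = 0.67088944 + 0.02244864 = 0.69333808
  P(H|E) = 0.67088944 / 0.69333808 = 0.9676

Final posterior: 0.9676


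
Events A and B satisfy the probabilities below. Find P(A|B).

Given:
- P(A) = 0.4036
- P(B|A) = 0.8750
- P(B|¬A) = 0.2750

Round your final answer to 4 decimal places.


Bayes' theorem: P(A|B) = P(B|A) × P(A) / P(B)

Step 1: Calculate P(B) using law of total probability
P(B) = P(B|A)P(A) + P(B|¬A)P(¬A)
     = 0.8750 × 0.4036 + 0.2750 × 0.5964
     = 0.35315000 + 0.16401000
     = 0.51716000

Step 2: Apply Bayes' theorem
P(A|B) = P(B|A) × P(A) / P(B)
       = 0.35315000 / 0.51716000
       = 0.6829


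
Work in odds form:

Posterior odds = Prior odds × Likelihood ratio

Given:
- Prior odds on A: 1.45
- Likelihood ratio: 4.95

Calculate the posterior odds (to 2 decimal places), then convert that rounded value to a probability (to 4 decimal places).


Step 1: Calculate posterior odds
Posterior odds = Prior odds × LR
               = 1.45 × 4.95
               = 7.18

Step 2: Convert to probability
P(A|E) = Posterior odds / (1 + Posterior odds)
       = 7.18 / (1 + 7.18)
       = 7.18 / 8.18
       = 0.8778

The evidence increased P(A) from 0.5918 to 0.8778.


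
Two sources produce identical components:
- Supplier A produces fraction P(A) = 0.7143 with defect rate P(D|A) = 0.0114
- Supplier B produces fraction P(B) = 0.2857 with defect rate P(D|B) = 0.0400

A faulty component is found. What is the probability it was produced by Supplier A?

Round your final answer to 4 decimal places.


Let A = from Supplier A, D = faulty

Given:
- P(A) = 0.7143, P(B) = 0.2857
- P(D|A) = 0.0114, P(D|B) = 0.0400

Step 1: Find P(D)
P(D) = P(D|A)P(A) + P(D|B)P(B)
     = 0.0114 × 0.7143 + 0.0400 × 0.2857
     = 0.00814302 + 0.01142800
     = 0.01957102

Step 2: Apply Bayes' theorem
P(A|D) = P(D|A)P(A) / P(D)
       = 0.00814302 / 0.01957102
       = 0.4161


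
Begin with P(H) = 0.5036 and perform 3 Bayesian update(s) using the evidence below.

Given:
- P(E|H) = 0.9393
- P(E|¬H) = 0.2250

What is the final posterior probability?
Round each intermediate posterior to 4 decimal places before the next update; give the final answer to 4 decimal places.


Sequential Bayesian updating:

Initial prior: P(H) = 0.5036

Update 1:
  P(E) = 0.9393 × 0.5036 + 0.2250 × 0.4964 = 0.47303148 + 0.11169000 = 0.58472148
  P(H|E) = 0.47303148 / 0.58472148 = 0.8090

Update 2:
  P(E) = 0.9393 × 0.8090 + 0.2250 × 0.1910 = 0.75989370 + 0.04297500 = 0.80286870
  P(H|E) = 0.75989370 / 0.80286870 = 0.9465

Update 3:
  P(E) = 0.9393 × 0.9465 + 0.2250 × 0.0535 = 0.88904745 + 0.01203750 = 0.90108495
  P(H|E) = 0.88904745 / 0.90108495 = 0.9866

Final posterior: 0.9866


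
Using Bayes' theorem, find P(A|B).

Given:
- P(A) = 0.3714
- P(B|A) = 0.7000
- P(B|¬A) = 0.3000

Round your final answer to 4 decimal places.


Bayes' theorem: P(A|B) = P(B|A) × P(A) / P(B)

Step 1: Calculate P(B) using law of total probability
P(B) = P(B|A)P(A) + P(B|¬A)P(¬A)
     = 0.7000 × 0.3714 + 0.3000 × 0.6286
     = 0.25998000 + 0.18858000
     = 0.44856000

Step 2: Apply Bayes' theorem
P(A|B) = P(B|A) × P(A) / P(B)
       = 0.25998000 / 0.44856000
       = 0.5796


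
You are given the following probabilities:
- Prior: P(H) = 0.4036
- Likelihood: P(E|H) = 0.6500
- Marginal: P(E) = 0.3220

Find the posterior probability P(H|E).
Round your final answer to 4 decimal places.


Using Bayes' theorem:

P(H|E) = P(E|H) × P(H) / P(E)
       = 0.6500 × 0.4036 / 0.3220
       = 0.26234000 / 0.3220
       = 0.8147

The evidence strengthens our belief in H.
Prior: 0.4036 → Posterior: 0.8147


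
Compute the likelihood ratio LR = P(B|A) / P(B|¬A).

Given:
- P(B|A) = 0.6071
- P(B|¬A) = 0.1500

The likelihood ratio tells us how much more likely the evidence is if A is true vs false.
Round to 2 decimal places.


Likelihood Ratio (LR) = P(B|A) / P(B|¬A)

LR = 0.6071 / 0.1500
   = 4.05

The evidence is 4.05 times more likely if A is true than if A is false.
Because LR exceeds 1, B is evidence for A.


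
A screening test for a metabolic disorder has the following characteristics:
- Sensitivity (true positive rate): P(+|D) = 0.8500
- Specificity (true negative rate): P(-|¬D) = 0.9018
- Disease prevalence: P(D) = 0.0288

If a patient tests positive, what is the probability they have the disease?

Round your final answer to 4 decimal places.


Let D = has disease, + = positive test

Given:
- P(D) = 0.0288 (prevalence)
- P(+|D) = 0.8500 (sensitivity)
- P(-|¬D) = 0.9018 (specificity)
- P(+|¬D) = 0.0982 (false positive rate = 1 - specificity)

Step 1: Find P(+)
P(+) = P(+|D)P(D) + P(+|¬D)P(¬D)
     = 0.8500 × 0.0288 + 0.0982 × 0.9712
     = 0.02448000 + 0.09537184
     = 0.11985184

Step 2: Apply Bayes' theorem for P(D|+)
P(D|+) = P(+|D)P(D) / P(+)
       = 0.02448000 / 0.11985184
       = 0.2043
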